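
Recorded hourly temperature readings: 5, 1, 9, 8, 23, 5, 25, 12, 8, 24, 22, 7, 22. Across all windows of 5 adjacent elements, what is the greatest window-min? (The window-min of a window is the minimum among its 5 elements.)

(5, 1, 9, 8, 23) → min 1
(1, 9, 8, 23, 5) → min 1
(9, 8, 23, 5, 25) → min 5
(8, 23, 5, 25, 12) → min 5
(23, 5, 25, 12, 8) → min 5
(5, 25, 12, 8, 24) → min 5
(25, 12, 8, 24, 22) → min 8
(12, 8, 24, 22, 7) → min 7
(8, 24, 22, 7, 22) → min 7
Greatest of these is 8.

8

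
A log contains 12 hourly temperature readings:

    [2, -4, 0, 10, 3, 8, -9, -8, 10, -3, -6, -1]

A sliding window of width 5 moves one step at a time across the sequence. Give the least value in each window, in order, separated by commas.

2 -4 0 10 3 → min -4
-4 0 10 3 8 → min -4
0 10 3 8 -9 → min -9
10 3 8 -9 -8 → min -9
3 8 -9 -8 10 → min -9
8 -9 -8 10 -3 → min -9
-9 -8 10 -3 -6 → min -9
-8 10 -3 -6 -1 → min -8

-4, -4, -9, -9, -9, -9, -9, -8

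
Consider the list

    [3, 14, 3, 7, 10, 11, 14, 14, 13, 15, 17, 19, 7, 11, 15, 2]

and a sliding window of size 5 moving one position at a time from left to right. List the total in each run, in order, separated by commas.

37, 45, 45, 56, 62, 67, 73, 78, 71, 69, 69, 54

(3, 14, 3, 7, 10) → sum 37
(14, 3, 7, 10, 11) → sum 45
(3, 7, 10, 11, 14) → sum 45
(7, 10, 11, 14, 14) → sum 56
(10, 11, 14, 14, 13) → sum 62
(11, 14, 14, 13, 15) → sum 67
(14, 14, 13, 15, 17) → sum 73
(14, 13, 15, 17, 19) → sum 78
(13, 15, 17, 19, 7) → sum 71
(15, 17, 19, 7, 11) → sum 69
(17, 19, 7, 11, 15) → sum 69
(19, 7, 11, 15, 2) → sum 54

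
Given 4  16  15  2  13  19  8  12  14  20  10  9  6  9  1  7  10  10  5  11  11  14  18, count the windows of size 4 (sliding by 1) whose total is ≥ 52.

4 16 15 2 → sum 37
16 15 2 13 → sum 46
15 2 13 19 → sum 49
2 13 19 8 → sum 42
13 19 8 12 → sum 52  ≥ 52 ✓
19 8 12 14 → sum 53  ≥ 52 ✓
8 12 14 20 → sum 54  ≥ 52 ✓
12 14 20 10 → sum 56  ≥ 52 ✓
14 20 10 9 → sum 53  ≥ 52 ✓
20 10 9 6 → sum 45
10 9 6 9 → sum 34
9 6 9 1 → sum 25
6 9 1 7 → sum 23
9 1 7 10 → sum 27
1 7 10 10 → sum 28
7 10 10 5 → sum 32
10 10 5 11 → sum 36
10 5 11 11 → sum 37
5 11 11 14 → sum 41
11 11 14 18 → sum 54  ≥ 52 ✓
6 windows satisfy the condition.

6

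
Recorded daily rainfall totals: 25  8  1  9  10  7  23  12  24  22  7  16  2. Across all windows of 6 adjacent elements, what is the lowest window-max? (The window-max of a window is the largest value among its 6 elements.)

23

Window maxs for each of the 8 positions:
[25, 8, 1, 9, 10, 7] → max 25
[8, 1, 9, 10, 7, 23] → max 23
[1, 9, 10, 7, 23, 12] → max 23
[9, 10, 7, 23, 12, 24] → max 24
[10, 7, 23, 12, 24, 22] → max 24
[7, 23, 12, 24, 22, 7] → max 24
[23, 12, 24, 22, 7, 16] → max 24
[12, 24, 22, 7, 16, 2] → max 24
Lowest of these is 23.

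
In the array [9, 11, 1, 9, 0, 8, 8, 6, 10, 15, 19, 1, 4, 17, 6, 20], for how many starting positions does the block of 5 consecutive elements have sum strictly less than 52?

10

[9, 11, 1, 9, 0] → sum 30  < 52 ✓
[11, 1, 9, 0, 8] → sum 29  < 52 ✓
[1, 9, 0, 8, 8] → sum 26  < 52 ✓
[9, 0, 8, 8, 6] → sum 31  < 52 ✓
[0, 8, 8, 6, 10] → sum 32  < 52 ✓
[8, 8, 6, 10, 15] → sum 47  < 52 ✓
[8, 6, 10, 15, 19] → sum 58
[6, 10, 15, 19, 1] → sum 51  < 52 ✓
[10, 15, 19, 1, 4] → sum 49  < 52 ✓
[15, 19, 1, 4, 17] → sum 56
[19, 1, 4, 17, 6] → sum 47  < 52 ✓
[1, 4, 17, 6, 20] → sum 48  < 52 ✓
10 windows satisfy the condition.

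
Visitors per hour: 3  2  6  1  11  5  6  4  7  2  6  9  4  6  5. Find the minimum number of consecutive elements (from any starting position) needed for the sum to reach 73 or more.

14

add 3: running sum 3 < 73
add 2: running sum 5 < 73
add 6: running sum 11 < 73
add 1: running sum 12 < 73
add 11: running sum 23 < 73
add 5: running sum 28 < 73
add 6: running sum 34 < 73
add 4: running sum 38 < 73
add 7: running sum 45 < 73
add 2: running sum 47 < 73
add 6: running sum 53 < 73
add 9: running sum 62 < 73
add 4: running sum 66 < 73
add 6: running sum 72 < 73
end 14: [2, 6, 1, 11, 5, 6, 4, 7, 2, 6, 9, 4, 6, 5] sum 74, len 14
Shortest qualifying length: 14.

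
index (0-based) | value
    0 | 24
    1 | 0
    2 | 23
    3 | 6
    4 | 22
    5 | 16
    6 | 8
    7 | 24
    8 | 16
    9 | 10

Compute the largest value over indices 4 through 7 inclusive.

Elements at indices 4..7: 22, 16, 8, 24
max(22, 16, 8, 24) = 24

24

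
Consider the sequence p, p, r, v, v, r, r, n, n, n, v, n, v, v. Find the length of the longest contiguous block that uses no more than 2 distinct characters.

7

Extend right; when distinct count exceeds 2, shrink from the left:
[p] 1 distinct, len 1
[p, p] 1 distinct, len 2
[p, p, r] 2 distinct, len 3
[r, v] 2 distinct, len 2
[r, v, v] 2 distinct, len 3
[r, v, v, r] 2 distinct, len 4
[r, v, v, r, r] 2 distinct, len 5
[r, r, n] 2 distinct, len 3
[r, r, n, n] 2 distinct, len 4
[r, r, n, n, n] 2 distinct, len 5
[n, n, n, v] 2 distinct, len 4
[n, n, n, v, n] 2 distinct, len 5
[n, n, n, v, n, v] 2 distinct, len 6
[n, n, n, v, n, v, v] 2 distinct, len 7
Longest length with ≤2 distinct: 7.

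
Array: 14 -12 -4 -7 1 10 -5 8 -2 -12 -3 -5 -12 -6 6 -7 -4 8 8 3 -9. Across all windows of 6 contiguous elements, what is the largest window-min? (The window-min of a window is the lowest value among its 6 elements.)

Each size-6 window and its min:
(14, -12, -4, -7, 1, 10) → min -12
(-12, -4, -7, 1, 10, -5) → min -12
(-4, -7, 1, 10, -5, 8) → min -7
(-7, 1, 10, -5, 8, -2) → min -7
(1, 10, -5, 8, -2, -12) → min -12
(10, -5, 8, -2, -12, -3) → min -12
(-5, 8, -2, -12, -3, -5) → min -12
(8, -2, -12, -3, -5, -12) → min -12
(-2, -12, -3, -5, -12, -6) → min -12
(-12, -3, -5, -12, -6, 6) → min -12
(-3, -5, -12, -6, 6, -7) → min -12
(-5, -12, -6, 6, -7, -4) → min -12
(-12, -6, 6, -7, -4, 8) → min -12
(-6, 6, -7, -4, 8, 8) → min -7
(6, -7, -4, 8, 8, 3) → min -7
(-7, -4, 8, 8, 3, -9) → min -9
Largest of these is -7.

-7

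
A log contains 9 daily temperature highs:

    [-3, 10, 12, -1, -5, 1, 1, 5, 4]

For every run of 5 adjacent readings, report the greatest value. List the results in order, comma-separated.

12, 12, 12, 5, 5

Sliding a size-5 window across the 9 values:
[-3, 10, 12, -1, -5] → max 12
[10, 12, -1, -5, 1] → max 12
[12, -1, -5, 1, 1] → max 12
[-1, -5, 1, 1, 5] → max 5
[-5, 1, 1, 5, 4] → max 5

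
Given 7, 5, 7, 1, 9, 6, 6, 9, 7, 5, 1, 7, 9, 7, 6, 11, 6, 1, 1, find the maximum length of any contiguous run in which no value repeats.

5

[7] len 1
[7, 5] len 2
[5, 7] len 2
[5, 7, 1] len 3
[5, 7, 1, 9] len 4
[5, 7, 1, 9, 6] len 5
[6] len 1
[6, 9] len 2
[6, 9, 7] len 3
[6, 9, 7, 5] len 4
[6, 9, 7, 5, 1] len 5
[5, 1, 7] len 3
[5, 1, 7, 9] len 4
[9, 7] len 2
[9, 7, 6] len 3
[9, 7, 6, 11] len 4
[11, 6] len 2
[11, 6, 1] len 3
[1] len 1
Longest all-distinct length: 5.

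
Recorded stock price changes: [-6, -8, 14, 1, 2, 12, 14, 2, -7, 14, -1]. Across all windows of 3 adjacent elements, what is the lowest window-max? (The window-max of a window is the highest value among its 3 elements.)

(-6, -8, 14) → max 14
(-8, 14, 1) → max 14
(14, 1, 2) → max 14
(1, 2, 12) → max 12
(2, 12, 14) → max 14
(12, 14, 2) → max 14
(14, 2, -7) → max 14
(2, -7, 14) → max 14
(-7, 14, -1) → max 14
Lowest of these is 12.

12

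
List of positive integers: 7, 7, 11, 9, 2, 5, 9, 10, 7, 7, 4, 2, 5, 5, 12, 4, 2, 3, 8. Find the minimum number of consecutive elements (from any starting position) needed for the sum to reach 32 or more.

4

add 7: running sum 7 < 32
add 7: running sum 14 < 32
add 11: running sum 25 < 32
end 3: [7, 7, 11, 9] sum 34, len 4
end 4: [7, 7, 11, 9, 2] sum 36, len 5
end 5: [7, 11, 9, 2, 5] sum 34, len 5
end 6: [11, 9, 2, 5, 9] sum 36, len 5
end 7: [9, 2, 5, 9, 10] sum 35, len 5
end 8: [2, 5, 9, 10, 7] sum 33, len 5
end 9: [9, 10, 7, 7] sum 33, len 4
end 10: [9, 10, 7, 7, 4] sum 37, len 5
end 11: [9, 10, 7, 7, 4, 2] sum 39, len 6
end 12: [10, 7, 7, 4, 2, 5] sum 35, len 6
end 13: [10, 7, 7, 4, 2, 5, 5] sum 40, len 7
end 14: [7, 4, 2, 5, 5, 12] sum 35, len 6
end 15: [4, 2, 5, 5, 12, 4] sum 32, len 6
end 16: [4, 2, 5, 5, 12, 4, 2] sum 34, len 7
end 17: [2, 5, 5, 12, 4, 2, 3] sum 33, len 7
end 18: [5, 12, 4, 2, 3, 8] sum 34, len 6
Shortest qualifying length: 4.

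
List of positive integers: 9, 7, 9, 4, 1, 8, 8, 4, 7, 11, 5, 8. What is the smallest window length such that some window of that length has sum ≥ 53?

9

add 9: running sum 9 < 53
add 7: running sum 16 < 53
add 9: running sum 25 < 53
add 4: running sum 29 < 53
add 1: running sum 30 < 53
add 8: running sum 38 < 53
add 8: running sum 46 < 53
add 4: running sum 50 < 53
add 7: shortest ending here [9, 7, 9, 4, 1, 8, 8, 4, 7] sum 57, len 9
add 11: shortest ending here [7, 9, 4, 1, 8, 8, 4, 7, 11] sum 59, len 9
add 5: shortest ending here [9, 4, 1, 8, 8, 4, 7, 11, 5] sum 57, len 9
add 8: shortest ending here [4, 1, 8, 8, 4, 7, 11, 5, 8] sum 56, len 9
Shortest qualifying length: 9.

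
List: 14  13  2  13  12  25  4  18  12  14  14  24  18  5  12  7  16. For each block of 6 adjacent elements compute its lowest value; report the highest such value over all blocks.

(14, 13, 2, 13, 12, 25) → min 2
(13, 2, 13, 12, 25, 4) → min 2
(2, 13, 12, 25, 4, 18) → min 2
(13, 12, 25, 4, 18, 12) → min 4
(12, 25, 4, 18, 12, 14) → min 4
(25, 4, 18, 12, 14, 14) → min 4
(4, 18, 12, 14, 14, 24) → min 4
(18, 12, 14, 14, 24, 18) → min 12
(12, 14, 14, 24, 18, 5) → min 5
(14, 14, 24, 18, 5, 12) → min 5
(14, 24, 18, 5, 12, 7) → min 5
(24, 18, 5, 12, 7, 16) → min 5
Highest of these is 12.

12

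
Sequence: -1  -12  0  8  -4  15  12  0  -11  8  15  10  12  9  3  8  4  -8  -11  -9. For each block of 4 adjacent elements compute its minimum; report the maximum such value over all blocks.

Each size-4 window and its min:
-1 -12 0 8 → min -12
-12 0 8 -4 → min -12
0 8 -4 15 → min -4
8 -4 15 12 → min -4
-4 15 12 0 → min -4
15 12 0 -11 → min -11
12 0 -11 8 → min -11
0 -11 8 15 → min -11
-11 8 15 10 → min -11
8 15 10 12 → min 8
15 10 12 9 → min 9
10 12 9 3 → min 3
12 9 3 8 → min 3
9 3 8 4 → min 3
3 8 4 -8 → min -8
8 4 -8 -11 → min -11
4 -8 -11 -9 → min -11
Maximum of these is 9.

9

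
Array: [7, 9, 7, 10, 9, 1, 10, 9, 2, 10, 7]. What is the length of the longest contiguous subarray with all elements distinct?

add 7: [7] len 1
add 9: [7, 9] len 2
add 7 (repeat 7, move left end past it): [9, 7] len 2
add 10: [9, 7, 10] len 3
add 9 (repeat 9, move left end past it): [7, 10, 9] len 3
add 1: [7, 10, 9, 1] len 4
add 10 (repeat 10, move left end past it): [9, 1, 10] len 3
add 9 (repeat 9, move left end past it): [1, 10, 9] len 3
add 2: [1, 10, 9, 2] len 4
add 10 (repeat 10, move left end past it): [9, 2, 10] len 3
add 7: [9, 2, 10, 7] len 4
Longest all-distinct length: 4.

4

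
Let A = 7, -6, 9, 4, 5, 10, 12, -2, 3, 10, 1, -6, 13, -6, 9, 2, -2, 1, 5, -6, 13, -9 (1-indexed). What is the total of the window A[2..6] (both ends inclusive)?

22

Elements at indices 2..6: -6, 9, 4, 5, 10
sum(-6, 9, 4, 5, 10) = 22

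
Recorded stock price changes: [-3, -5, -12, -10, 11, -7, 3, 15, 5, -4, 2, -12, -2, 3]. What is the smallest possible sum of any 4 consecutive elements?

Each size-4 window and its sum:
-3 -5 -12 -10 → sum -30
-5 -12 -10 11 → sum -16
-12 -10 11 -7 → sum -18
-10 11 -7 3 → sum -3
11 -7 3 15 → sum 22
-7 3 15 5 → sum 16
3 15 5 -4 → sum 19
15 5 -4 2 → sum 18
5 -4 2 -12 → sum -9
-4 2 -12 -2 → sum -16
2 -12 -2 3 → sum -9
Smallest of these is -30.

-30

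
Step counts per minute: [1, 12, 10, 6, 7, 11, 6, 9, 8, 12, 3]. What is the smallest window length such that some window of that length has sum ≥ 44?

add 1: running sum 1 < 44
add 12: running sum 13 < 44
add 10: running sum 23 < 44
add 6: running sum 29 < 44
add 7: running sum 36 < 44
end 5: [12, 10, 6, 7, 11] sum 46, len 5
end 6: [12, 10, 6, 7, 11, 6] sum 52, len 6
end 7: [10, 6, 7, 11, 6, 9] sum 49, len 6
end 8: [6, 7, 11, 6, 9, 8] sum 47, len 6
end 9: [11, 6, 9, 8, 12] sum 46, len 5
end 10: [11, 6, 9, 8, 12, 3] sum 49, len 6
Shortest qualifying length: 5.

5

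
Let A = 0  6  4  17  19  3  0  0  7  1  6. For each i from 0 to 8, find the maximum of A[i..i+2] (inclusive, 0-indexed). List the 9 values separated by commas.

6, 17, 19, 19, 19, 3, 7, 7, 7

Sliding a size-3 window across the 11 values:
0 6 4 → max 6
6 4 17 → max 17
4 17 19 → max 19
17 19 3 → max 19
19 3 0 → max 19
3 0 0 → max 3
0 0 7 → max 7
0 7 1 → max 7
7 1 6 → max 7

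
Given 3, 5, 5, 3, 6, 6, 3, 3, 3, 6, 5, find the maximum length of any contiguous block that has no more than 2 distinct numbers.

[3] 1 distinct, len 1
[3, 5] 2 distinct, len 2
[3, 5, 5] 2 distinct, len 3
[3, 5, 5, 3] 2 distinct, len 4
[3, 6] 2 distinct, len 2
[3, 6, 6] 2 distinct, len 3
[3, 6, 6, 3] 2 distinct, len 4
[3, 6, 6, 3, 3] 2 distinct, len 5
[3, 6, 6, 3, 3, 3] 2 distinct, len 6
[3, 6, 6, 3, 3, 3, 6] 2 distinct, len 7
[6, 5] 2 distinct, len 2
Longest length with ≤2 distinct: 7.

7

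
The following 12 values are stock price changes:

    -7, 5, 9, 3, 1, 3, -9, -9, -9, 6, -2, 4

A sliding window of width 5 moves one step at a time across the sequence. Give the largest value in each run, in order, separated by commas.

[-7, 5, 9, 3, 1] → max 9
[5, 9, 3, 1, 3] → max 9
[9, 3, 1, 3, -9] → max 9
[3, 1, 3, -9, -9] → max 3
[1, 3, -9, -9, -9] → max 3
[3, -9, -9, -9, 6] → max 6
[-9, -9, -9, 6, -2] → max 6
[-9, -9, 6, -2, 4] → max 6

9, 9, 9, 3, 3, 6, 6, 6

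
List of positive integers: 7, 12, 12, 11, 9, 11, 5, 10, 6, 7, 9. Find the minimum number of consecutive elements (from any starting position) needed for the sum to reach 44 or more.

4

Extend right; whenever the sum reaches 44, record the length and shrink from the left:
add 7: running sum 7 < 44
add 12: running sum 19 < 44
add 12: running sum 31 < 44
add 11: running sum 42 < 44
end 4: [12, 12, 11, 9] sum 44, len 4
end 5: [12, 12, 11, 9, 11] sum 55, len 5
end 6: [12, 11, 9, 11, 5] sum 48, len 5
end 7: [11, 9, 11, 5, 10] sum 46, len 5
end 8: [11, 9, 11, 5, 10, 6] sum 52, len 6
end 9: [9, 11, 5, 10, 6, 7] sum 48, len 6
end 10: [11, 5, 10, 6, 7, 9] sum 48, len 6
Shortest qualifying length: 4.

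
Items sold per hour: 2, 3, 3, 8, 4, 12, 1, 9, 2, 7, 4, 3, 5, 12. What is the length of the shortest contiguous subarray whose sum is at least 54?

9

add 2: running sum 2 < 54
add 3: running sum 5 < 54
add 3: running sum 8 < 54
add 8: running sum 16 < 54
add 4: running sum 20 < 54
add 12: running sum 32 < 54
add 1: running sum 33 < 54
add 9: running sum 42 < 54
add 2: running sum 44 < 54
add 7: running sum 51 < 54
end 10: [2, 3, 3, 8, 4, 12, 1, 9, 2, 7, 4] sum 55, len 11
end 11: [3, 3, 8, 4, 12, 1, 9, 2, 7, 4, 3] sum 56, len 11
end 12: [8, 4, 12, 1, 9, 2, 7, 4, 3, 5] sum 55, len 10
end 13: [12, 1, 9, 2, 7, 4, 3, 5, 12] sum 55, len 9
Shortest qualifying length: 9.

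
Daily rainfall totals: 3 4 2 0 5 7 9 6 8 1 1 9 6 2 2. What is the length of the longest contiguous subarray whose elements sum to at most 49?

11

[3] sum 3 len 1
[3, 4] sum 7 len 2
[3, 4, 2] sum 9 len 3
[3, 4, 2, 0] sum 9 len 4
[3, 4, 2, 0, 5] sum 14 len 5
[3, 4, 2, 0, 5, 7] sum 21 len 6
[3, 4, 2, 0, 5, 7, 9] sum 30 len 7
[3, 4, 2, 0, 5, 7, 9, 6] sum 36 len 8
[3, 4, 2, 0, 5, 7, 9, 6, 8] sum 44 len 9
[3, 4, 2, 0, 5, 7, 9, 6, 8, 1] sum 45 len 10
[3, 4, 2, 0, 5, 7, 9, 6, 8, 1, 1] sum 46 len 11
[2, 0, 5, 7, 9, 6, 8, 1, 1, 9] sum 48 len 10
[7, 9, 6, 8, 1, 1, 9, 6] sum 47 len 8
[7, 9, 6, 8, 1, 1, 9, 6, 2] sum 49 len 9
[9, 6, 8, 1, 1, 9, 6, 2, 2] sum 44 len 9
Longest length seen: 11.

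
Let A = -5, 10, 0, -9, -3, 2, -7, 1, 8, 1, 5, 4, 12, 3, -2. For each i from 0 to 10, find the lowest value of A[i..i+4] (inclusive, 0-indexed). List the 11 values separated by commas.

-9, -9, -9, -9, -7, -7, -7, 1, 1, 1, -2

Sliding a size-5 window across the 15 values:
(-5, 10, 0, -9, -3) → min -9
(10, 0, -9, -3, 2) → min -9
(0, -9, -3, 2, -7) → min -9
(-9, -3, 2, -7, 1) → min -9
(-3, 2, -7, 1, 8) → min -7
(2, -7, 1, 8, 1) → min -7
(-7, 1, 8, 1, 5) → min -7
(1, 8, 1, 5, 4) → min 1
(8, 1, 5, 4, 12) → min 1
(1, 5, 4, 12, 3) → min 1
(5, 4, 12, 3, -2) → min -2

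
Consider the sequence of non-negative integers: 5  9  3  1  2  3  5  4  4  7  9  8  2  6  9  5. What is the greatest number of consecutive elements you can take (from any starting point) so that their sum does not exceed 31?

8

[5] sum 5 len 1
[5, 9] sum 14 len 2
[5, 9, 3] sum 17 len 3
[5, 9, 3, 1] sum 18 len 4
[5, 9, 3, 1, 2] sum 20 len 5
[5, 9, 3, 1, 2, 3] sum 23 len 6
[5, 9, 3, 1, 2, 3, 5] sum 28 len 7
[9, 3, 1, 2, 3, 5, 4] sum 27 len 7
[9, 3, 1, 2, 3, 5, 4, 4] sum 31 len 8
[3, 1, 2, 3, 5, 4, 4, 7] sum 29 len 8
[5, 4, 4, 7, 9] sum 29 len 5
[4, 7, 9, 8] sum 28 len 4
[4, 7, 9, 8, 2] sum 30 len 5
[9, 8, 2, 6] sum 25 len 4
[8, 2, 6, 9] sum 25 len 4
[8, 2, 6, 9, 5] sum 30 len 5
Longest length seen: 8.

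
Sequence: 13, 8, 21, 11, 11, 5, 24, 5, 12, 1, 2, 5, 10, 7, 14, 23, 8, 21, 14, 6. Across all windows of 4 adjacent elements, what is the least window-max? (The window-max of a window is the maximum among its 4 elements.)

13 8 21 11 → max 21
8 21 11 11 → max 21
21 11 11 5 → max 21
11 11 5 24 → max 24
11 5 24 5 → max 24
5 24 5 12 → max 24
24 5 12 1 → max 24
5 12 1 2 → max 12
12 1 2 5 → max 12
1 2 5 10 → max 10
2 5 10 7 → max 10
5 10 7 14 → max 14
10 7 14 23 → max 23
7 14 23 8 → max 23
14 23 8 21 → max 23
23 8 21 14 → max 23
8 21 14 6 → max 21
Least of these is 10.

10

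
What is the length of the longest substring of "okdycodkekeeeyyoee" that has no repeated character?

[o] len 1
[o, k] len 2
[o, k, d] len 3
[o, k, d, y] len 4
[o, k, d, y, c] len 5
[k, d, y, c, o] len 5
[y, c, o, d] len 4
[y, c, o, d, k] len 5
[y, c, o, d, k, e] len 6
[e, k] len 2
[k, e] len 2
[e] len 1
[e] len 1
[e, y] len 2
[y] len 1
[y, o] len 2
[y, o, e] len 3
[e] len 1
Longest all-distinct length: 6.

6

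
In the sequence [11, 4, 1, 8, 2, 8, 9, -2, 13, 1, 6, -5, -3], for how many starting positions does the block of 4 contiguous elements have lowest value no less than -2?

[11, 4, 1, 8] → min 1  ≥ -2 ✓
[4, 1, 8, 2] → min 1  ≥ -2 ✓
[1, 8, 2, 8] → min 1  ≥ -2 ✓
[8, 2, 8, 9] → min 2  ≥ -2 ✓
[2, 8, 9, -2] → min -2  ≥ -2 ✓
[8, 9, -2, 13] → min -2  ≥ -2 ✓
[9, -2, 13, 1] → min -2  ≥ -2 ✓
[-2, 13, 1, 6] → min -2  ≥ -2 ✓
[13, 1, 6, -5] → min -5
[1, 6, -5, -3] → min -5
8 windows satisfy the condition.

8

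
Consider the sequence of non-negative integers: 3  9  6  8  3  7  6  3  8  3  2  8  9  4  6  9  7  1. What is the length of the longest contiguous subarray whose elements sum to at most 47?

9

Extend to the right; shrink from the left whenever the sum exceeds 47:
→ 3: sum 3, len 1
→ 9: sum 12, len 2
→ 6: sum 18, len 3
→ 8: sum 26, len 4
→ 3: sum 29, len 5
→ 7: sum 36, len 6
→ 6: sum 42, len 7
→ 3: sum 45, len 8
→ 8 (dropped 3, 9): sum 41, len 7
→ 3: sum 44, len 8
→ 2: sum 46, len 9
→ 8 (dropped 6, 8): sum 40, len 8
→ 9 (dropped 3): sum 46, len 8
→ 4 (dropped 7): sum 43, len 8
→ 6 (dropped 6): sum 43, len 8
→ 9 (dropped 3, 8): sum 41, len 7
→ 7 (dropped 3): sum 45, len 7
→ 1: sum 46, len 8
Longest length seen: 9.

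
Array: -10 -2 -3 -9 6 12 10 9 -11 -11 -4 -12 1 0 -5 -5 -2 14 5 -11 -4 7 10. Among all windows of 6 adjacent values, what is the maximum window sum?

25

Each size-6 window and its sum:
-10 -2 -3 -9 6 12 → sum -6
-2 -3 -9 6 12 10 → sum 14
-3 -9 6 12 10 9 → sum 25
-9 6 12 10 9 -11 → sum 17
6 12 10 9 -11 -11 → sum 15
12 10 9 -11 -11 -4 → sum 5
10 9 -11 -11 -4 -12 → sum -19
9 -11 -11 -4 -12 1 → sum -28
-11 -11 -4 -12 1 0 → sum -37
-11 -4 -12 1 0 -5 → sum -31
-4 -12 1 0 -5 -5 → sum -25
-12 1 0 -5 -5 -2 → sum -23
1 0 -5 -5 -2 14 → sum 3
0 -5 -5 -2 14 5 → sum 7
-5 -5 -2 14 5 -11 → sum -4
-5 -2 14 5 -11 -4 → sum -3
-2 14 5 -11 -4 7 → sum 9
14 5 -11 -4 7 10 → sum 21
Maximum of these is 25.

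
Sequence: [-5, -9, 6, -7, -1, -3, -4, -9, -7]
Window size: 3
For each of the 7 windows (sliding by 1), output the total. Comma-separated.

-5 -9 6 → sum -8
-9 6 -7 → sum -10
6 -7 -1 → sum -2
-7 -1 -3 → sum -11
-1 -3 -4 → sum -8
-3 -4 -9 → sum -16
-4 -9 -7 → sum -20

-8, -10, -2, -11, -8, -16, -20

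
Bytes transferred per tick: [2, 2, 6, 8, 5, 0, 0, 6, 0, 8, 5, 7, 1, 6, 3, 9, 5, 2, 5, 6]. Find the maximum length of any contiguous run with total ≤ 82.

[2] sum 2 len 1
[2, 2] sum 4 len 2
[2, 2, 6] sum 10 len 3
[2, 2, 6, 8] sum 18 len 4
[2, 2, 6, 8, 5] sum 23 len 5
[2, 2, 6, 8, 5, 0] sum 23 len 6
[2, 2, 6, 8, 5, 0, 0] sum 23 len 7
[2, 2, 6, 8, 5, 0, 0, 6] sum 29 len 8
[2, 2, 6, 8, 5, 0, 0, 6, 0] sum 29 len 9
[2, 2, 6, 8, 5, 0, 0, 6, 0, 8] sum 37 len 10
[2, 2, 6, 8, 5, 0, 0, 6, 0, 8, 5] sum 42 len 11
[2, 2, 6, 8, 5, 0, 0, 6, 0, 8, 5, 7] sum 49 len 12
[2, 2, 6, 8, 5, 0, 0, 6, 0, 8, 5, 7, 1] sum 50 len 13
[2, 2, 6, 8, 5, 0, 0, 6, 0, 8, 5, 7, 1, 6] sum 56 len 14
[2, 2, 6, 8, 5, 0, 0, 6, 0, 8, 5, 7, 1, 6, 3] sum 59 len 15
[2, 2, 6, 8, 5, 0, 0, 6, 0, 8, 5, 7, 1, 6, 3, 9] sum 68 len 16
[2, 2, 6, 8, 5, 0, 0, 6, 0, 8, 5, 7, 1, 6, 3, 9, 5] sum 73 len 17
[2, 2, 6, 8, 5, 0, 0, 6, 0, 8, 5, 7, 1, 6, 3, 9, 5, 2] sum 75 len 18
[2, 2, 6, 8, 5, 0, 0, 6, 0, 8, 5, 7, 1, 6, 3, 9, 5, 2, 5] sum 80 len 19
[6, 8, 5, 0, 0, 6, 0, 8, 5, 7, 1, 6, 3, 9, 5, 2, 5, 6] sum 82 len 18
Longest length seen: 19.

19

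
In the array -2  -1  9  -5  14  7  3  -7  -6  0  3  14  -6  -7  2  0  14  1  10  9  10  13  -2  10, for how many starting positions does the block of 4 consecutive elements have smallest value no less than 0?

5

[-2, -1, 9, -5] → min -5
[-1, 9, -5, 14] → min -5
[9, -5, 14, 7] → min -5
[-5, 14, 7, 3] → min -5
[14, 7, 3, -7] → min -7
[7, 3, -7, -6] → min -7
[3, -7, -6, 0] → min -7
[-7, -6, 0, 3] → min -7
[-6, 0, 3, 14] → min -6
[0, 3, 14, -6] → min -6
[3, 14, -6, -7] → min -7
[14, -6, -7, 2] → min -7
[-6, -7, 2, 0] → min -7
[-7, 2, 0, 14] → min -7
[2, 0, 14, 1] → min 0  ≥ 0 ✓
[0, 14, 1, 10] → min 0  ≥ 0 ✓
[14, 1, 10, 9] → min 1  ≥ 0 ✓
[1, 10, 9, 10] → min 1  ≥ 0 ✓
[10, 9, 10, 13] → min 9  ≥ 0 ✓
[9, 10, 13, -2] → min -2
[10, 13, -2, 10] → min -2
5 windows satisfy the condition.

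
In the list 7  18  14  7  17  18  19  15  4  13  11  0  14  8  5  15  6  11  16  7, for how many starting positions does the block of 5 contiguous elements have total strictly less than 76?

15

[7, 18, 14, 7, 17] → sum 63  < 76 ✓
[18, 14, 7, 17, 18] → sum 74  < 76 ✓
[14, 7, 17, 18, 19] → sum 75  < 76 ✓
[7, 17, 18, 19, 15] → sum 76
[17, 18, 19, 15, 4] → sum 73  < 76 ✓
[18, 19, 15, 4, 13] → sum 69  < 76 ✓
[19, 15, 4, 13, 11] → sum 62  < 76 ✓
[15, 4, 13, 11, 0] → sum 43  < 76 ✓
[4, 13, 11, 0, 14] → sum 42  < 76 ✓
[13, 11, 0, 14, 8] → sum 46  < 76 ✓
[11, 0, 14, 8, 5] → sum 38  < 76 ✓
[0, 14, 8, 5, 15] → sum 42  < 76 ✓
[14, 8, 5, 15, 6] → sum 48  < 76 ✓
[8, 5, 15, 6, 11] → sum 45  < 76 ✓
[5, 15, 6, 11, 16] → sum 53  < 76 ✓
[15, 6, 11, 16, 7] → sum 55  < 76 ✓
15 windows satisfy the condition.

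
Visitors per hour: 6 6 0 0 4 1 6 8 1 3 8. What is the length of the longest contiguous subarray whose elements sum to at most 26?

[6] sum 6 len 1
[6, 6] sum 12 len 2
[6, 6, 0] sum 12 len 3
[6, 6, 0, 0] sum 12 len 4
[6, 6, 0, 0, 4] sum 16 len 5
[6, 6, 0, 0, 4, 1] sum 17 len 6
[6, 6, 0, 0, 4, 1, 6] sum 23 len 7
[6, 0, 0, 4, 1, 6, 8] sum 25 len 7
[6, 0, 0, 4, 1, 6, 8, 1] sum 26 len 8
[0, 0, 4, 1, 6, 8, 1, 3] sum 23 len 8
[6, 8, 1, 3, 8] sum 26 len 5
Longest length seen: 8.

8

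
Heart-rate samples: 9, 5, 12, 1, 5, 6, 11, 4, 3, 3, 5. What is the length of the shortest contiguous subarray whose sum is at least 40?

add 9: running sum 9 < 40
add 5: running sum 14 < 40
add 12: running sum 26 < 40
add 1: running sum 27 < 40
add 5: running sum 32 < 40
add 6: running sum 38 < 40
end 6: [5, 12, 1, 5, 6, 11] sum 40, len 6
end 7: [5, 12, 1, 5, 6, 11, 4] sum 44, len 7
end 8: [12, 1, 5, 6, 11, 4, 3] sum 42, len 7
end 9: [12, 1, 5, 6, 11, 4, 3, 3] sum 45, len 8
end 10: [12, 1, 5, 6, 11, 4, 3, 3, 5] sum 50, len 9
Shortest qualifying length: 6.

6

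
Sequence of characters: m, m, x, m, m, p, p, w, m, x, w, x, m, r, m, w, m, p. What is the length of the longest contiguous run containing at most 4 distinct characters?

[m] 1 distinct, len 1
[m, m] 1 distinct, len 2
[m, m, x] 2 distinct, len 3
[m, m, x, m] 2 distinct, len 4
[m, m, x, m, m] 2 distinct, len 5
[m, m, x, m, m, p] 3 distinct, len 6
[m, m, x, m, m, p, p] 3 distinct, len 7
[m, m, x, m, m, p, p, w] 4 distinct, len 8
[m, m, x, m, m, p, p, w, m] 4 distinct, len 9
[m, m, x, m, m, p, p, w, m, x] 4 distinct, len 10
[m, m, x, m, m, p, p, w, m, x, w] 4 distinct, len 11
[m, m, x, m, m, p, p, w, m, x, w, x] 4 distinct, len 12
[m, m, x, m, m, p, p, w, m, x, w, x, m] 4 distinct, len 13
[w, m, x, w, x, m, r] 4 distinct, len 7
[w, m, x, w, x, m, r, m] 4 distinct, len 8
[w, m, x, w, x, m, r, m, w] 4 distinct, len 9
[w, m, x, w, x, m, r, m, w, m] 4 distinct, len 10
[m, r, m, w, m, p] 4 distinct, len 6
Longest length with ≤4 distinct: 13.

13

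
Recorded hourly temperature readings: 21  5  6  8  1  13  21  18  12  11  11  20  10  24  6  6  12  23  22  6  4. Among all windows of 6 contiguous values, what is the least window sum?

54

(21, 5, 6, 8, 1, 13) → sum 54
(5, 6, 8, 1, 13, 21) → sum 54
(6, 8, 1, 13, 21, 18) → sum 67
(8, 1, 13, 21, 18, 12) → sum 73
(1, 13, 21, 18, 12, 11) → sum 76
(13, 21, 18, 12, 11, 11) → sum 86
(21, 18, 12, 11, 11, 20) → sum 93
(18, 12, 11, 11, 20, 10) → sum 82
(12, 11, 11, 20, 10, 24) → sum 88
(11, 11, 20, 10, 24, 6) → sum 82
(11, 20, 10, 24, 6, 6) → sum 77
(20, 10, 24, 6, 6, 12) → sum 78
(10, 24, 6, 6, 12, 23) → sum 81
(24, 6, 6, 12, 23, 22) → sum 93
(6, 6, 12, 23, 22, 6) → sum 75
(6, 12, 23, 22, 6, 4) → sum 73
Least of these is 54.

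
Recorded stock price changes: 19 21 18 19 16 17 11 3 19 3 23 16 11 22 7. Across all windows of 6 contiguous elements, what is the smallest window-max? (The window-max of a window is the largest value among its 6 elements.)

19

(19, 21, 18, 19, 16, 17) → max 21
(21, 18, 19, 16, 17, 11) → max 21
(18, 19, 16, 17, 11, 3) → max 19
(19, 16, 17, 11, 3, 19) → max 19
(16, 17, 11, 3, 19, 3) → max 19
(17, 11, 3, 19, 3, 23) → max 23
(11, 3, 19, 3, 23, 16) → max 23
(3, 19, 3, 23, 16, 11) → max 23
(19, 3, 23, 16, 11, 22) → max 23
(3, 23, 16, 11, 22, 7) → max 23
Smallest of these is 19.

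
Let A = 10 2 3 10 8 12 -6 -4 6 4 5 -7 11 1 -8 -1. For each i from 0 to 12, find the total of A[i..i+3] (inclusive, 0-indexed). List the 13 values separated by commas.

[10, 2, 3, 10] → sum 25
[2, 3, 10, 8] → sum 23
[3, 10, 8, 12] → sum 33
[10, 8, 12, -6] → sum 24
[8, 12, -6, -4] → sum 10
[12, -6, -4, 6] → sum 8
[-6, -4, 6, 4] → sum 0
[-4, 6, 4, 5] → sum 11
[6, 4, 5, -7] → sum 8
[4, 5, -7, 11] → sum 13
[5, -7, 11, 1] → sum 10
[-7, 11, 1, -8] → sum -3
[11, 1, -8, -1] → sum 3

25, 23, 33, 24, 10, 8, 0, 11, 8, 13, 10, -3, 3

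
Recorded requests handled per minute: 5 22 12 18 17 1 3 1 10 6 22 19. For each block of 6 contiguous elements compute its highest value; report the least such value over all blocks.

(5, 22, 12, 18, 17, 1) → max 22
(22, 12, 18, 17, 1, 3) → max 22
(12, 18, 17, 1, 3, 1) → max 18
(18, 17, 1, 3, 1, 10) → max 18
(17, 1, 3, 1, 10, 6) → max 17
(1, 3, 1, 10, 6, 22) → max 22
(3, 1, 10, 6, 22, 19) → max 22
Least of these is 17.

17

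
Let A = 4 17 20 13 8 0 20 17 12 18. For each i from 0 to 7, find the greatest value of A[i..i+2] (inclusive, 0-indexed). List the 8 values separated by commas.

20, 20, 20, 13, 20, 20, 20, 18

Sliding a size-3 window across the 10 values:
4 17 20 → max 20
17 20 13 → max 20
20 13 8 → max 20
13 8 0 → max 13
8 0 20 → max 20
0 20 17 → max 20
20 17 12 → max 20
17 12 18 → max 18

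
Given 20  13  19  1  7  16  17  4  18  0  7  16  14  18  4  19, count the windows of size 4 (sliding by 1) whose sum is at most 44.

(20, 13, 19, 1) → sum 53
(13, 19, 1, 7) → sum 40  ≤ 44 ✓
(19, 1, 7, 16) → sum 43  ≤ 44 ✓
(1, 7, 16, 17) → sum 41  ≤ 44 ✓
(7, 16, 17, 4) → sum 44  ≤ 44 ✓
(16, 17, 4, 18) → sum 55
(17, 4, 18, 0) → sum 39  ≤ 44 ✓
(4, 18, 0, 7) → sum 29  ≤ 44 ✓
(18, 0, 7, 16) → sum 41  ≤ 44 ✓
(0, 7, 16, 14) → sum 37  ≤ 44 ✓
(7, 16, 14, 18) → sum 55
(16, 14, 18, 4) → sum 52
(14, 18, 4, 19) → sum 55
8 windows satisfy the condition.

8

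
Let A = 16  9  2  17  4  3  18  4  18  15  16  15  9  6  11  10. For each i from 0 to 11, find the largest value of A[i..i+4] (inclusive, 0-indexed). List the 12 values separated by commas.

(16, 9, 2, 17, 4) → max 17
(9, 2, 17, 4, 3) → max 17
(2, 17, 4, 3, 18) → max 18
(17, 4, 3, 18, 4) → max 18
(4, 3, 18, 4, 18) → max 18
(3, 18, 4, 18, 15) → max 18
(18, 4, 18, 15, 16) → max 18
(4, 18, 15, 16, 15) → max 18
(18, 15, 16, 15, 9) → max 18
(15, 16, 15, 9, 6) → max 16
(16, 15, 9, 6, 11) → max 16
(15, 9, 6, 11, 10) → max 15

17, 17, 18, 18, 18, 18, 18, 18, 18, 16, 16, 15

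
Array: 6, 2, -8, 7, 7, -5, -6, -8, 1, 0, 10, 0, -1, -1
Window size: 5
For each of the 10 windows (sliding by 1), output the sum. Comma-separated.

6 2 -8 7 7 → sum 14
2 -8 7 7 -5 → sum 3
-8 7 7 -5 -6 → sum -5
7 7 -5 -6 -8 → sum -5
7 -5 -6 -8 1 → sum -11
-5 -6 -8 1 0 → sum -18
-6 -8 1 0 10 → sum -3
-8 1 0 10 0 → sum 3
1 0 10 0 -1 → sum 10
0 10 0 -1 -1 → sum 8

14, 3, -5, -5, -11, -18, -3, 3, 10, 8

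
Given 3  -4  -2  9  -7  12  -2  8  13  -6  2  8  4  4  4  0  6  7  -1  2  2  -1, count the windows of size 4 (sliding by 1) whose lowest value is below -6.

(3, -4, -2, 9) → min -4
(-4, -2, 9, -7) → min -7  < -6 ✓
(-2, 9, -7, 12) → min -7  < -6 ✓
(9, -7, 12, -2) → min -7  < -6 ✓
(-7, 12, -2, 8) → min -7  < -6 ✓
(12, -2, 8, 13) → min -2
(-2, 8, 13, -6) → min -6
(8, 13, -6, 2) → min -6
(13, -6, 2, 8) → min -6
(-6, 2, 8, 4) → min -6
(2, 8, 4, 4) → min 2
(8, 4, 4, 4) → min 4
(4, 4, 4, 0) → min 0
(4, 4, 0, 6) → min 0
(4, 0, 6, 7) → min 0
(0, 6, 7, -1) → min -1
(6, 7, -1, 2) → min -1
(7, -1, 2, 2) → min -1
(-1, 2, 2, -1) → min -1
4 windows satisfy the condition.

4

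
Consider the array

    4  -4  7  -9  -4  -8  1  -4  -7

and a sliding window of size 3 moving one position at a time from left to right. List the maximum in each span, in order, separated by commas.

Sliding a size-3 window across the 9 values:
(4, -4, 7) → max 7
(-4, 7, -9) → max 7
(7, -9, -4) → max 7
(-9, -4, -8) → max -4
(-4, -8, 1) → max 1
(-8, 1, -4) → max 1
(1, -4, -7) → max 1

7, 7, 7, -4, 1, 1, 1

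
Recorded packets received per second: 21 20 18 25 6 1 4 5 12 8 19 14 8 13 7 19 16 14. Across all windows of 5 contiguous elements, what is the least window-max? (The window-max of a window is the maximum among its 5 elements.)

Window maxs for each of the 14 positions:
(21, 20, 18, 25, 6) → max 25
(20, 18, 25, 6, 1) → max 25
(18, 25, 6, 1, 4) → max 25
(25, 6, 1, 4, 5) → max 25
(6, 1, 4, 5, 12) → max 12
(1, 4, 5, 12, 8) → max 12
(4, 5, 12, 8, 19) → max 19
(5, 12, 8, 19, 14) → max 19
(12, 8, 19, 14, 8) → max 19
(8, 19, 14, 8, 13) → max 19
(19, 14, 8, 13, 7) → max 19
(14, 8, 13, 7, 19) → max 19
(8, 13, 7, 19, 16) → max 19
(13, 7, 19, 16, 14) → max 19
Least of these is 12.

12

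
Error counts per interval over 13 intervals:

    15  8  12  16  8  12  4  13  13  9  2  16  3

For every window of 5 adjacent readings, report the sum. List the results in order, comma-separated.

15 8 12 16 8 → sum 59
8 12 16 8 12 → sum 56
12 16 8 12 4 → sum 52
16 8 12 4 13 → sum 53
8 12 4 13 13 → sum 50
12 4 13 13 9 → sum 51
4 13 13 9 2 → sum 41
13 13 9 2 16 → sum 53
13 9 2 16 3 → sum 43

59, 56, 52, 53, 50, 51, 41, 53, 43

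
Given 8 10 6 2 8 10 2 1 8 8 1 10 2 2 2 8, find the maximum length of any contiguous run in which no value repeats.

add 8: [8] len 1
add 10: [8, 10] len 2
add 6: [8, 10, 6] len 3
add 2: [8, 10, 6, 2] len 4
add 8 (repeat 8, move left end past it): [10, 6, 2, 8] len 4
add 10 (repeat 10, move left end past it): [6, 2, 8, 10] len 4
add 2 (repeat 2, move left end past it): [8, 10, 2] len 3
add 1: [8, 10, 2, 1] len 4
add 8 (repeat 8, move left end past it): [10, 2, 1, 8] len 4
add 8 (repeat 8, move left end past it): [8] len 1
add 1: [8, 1] len 2
add 10: [8, 1, 10] len 3
add 2: [8, 1, 10, 2] len 4
add 2 (repeat 2, move left end past it): [2] len 1
add 2 (repeat 2, move left end past it): [2] len 1
add 8: [2, 8] len 2
Longest all-distinct length: 4.

4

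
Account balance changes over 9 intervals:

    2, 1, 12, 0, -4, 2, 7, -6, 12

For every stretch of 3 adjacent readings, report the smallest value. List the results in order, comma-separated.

1, 0, -4, -4, -4, -6, -6

(2, 1, 12) → min 1
(1, 12, 0) → min 0
(12, 0, -4) → min -4
(0, -4, 2) → min -4
(-4, 2, 7) → min -4
(2, 7, -6) → min -6
(7, -6, 12) → min -6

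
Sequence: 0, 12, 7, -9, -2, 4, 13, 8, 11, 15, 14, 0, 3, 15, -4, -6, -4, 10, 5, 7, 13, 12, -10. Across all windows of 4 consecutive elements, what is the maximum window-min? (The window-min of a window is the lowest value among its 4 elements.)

8

[0, 12, 7, -9] → min -9
[12, 7, -9, -2] → min -9
[7, -9, -2, 4] → min -9
[-9, -2, 4, 13] → min -9
[-2, 4, 13, 8] → min -2
[4, 13, 8, 11] → min 4
[13, 8, 11, 15] → min 8
[8, 11, 15, 14] → min 8
[11, 15, 14, 0] → min 0
[15, 14, 0, 3] → min 0
[14, 0, 3, 15] → min 0
[0, 3, 15, -4] → min -4
[3, 15, -4, -6] → min -6
[15, -4, -6, -4] → min -6
[-4, -6, -4, 10] → min -6
[-6, -4, 10, 5] → min -6
[-4, 10, 5, 7] → min -4
[10, 5, 7, 13] → min 5
[5, 7, 13, 12] → min 5
[7, 13, 12, -10] → min -10
Maximum of these is 8.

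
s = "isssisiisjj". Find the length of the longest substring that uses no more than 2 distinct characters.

9

Extend right; when distinct count exceeds 2, shrink from the left:
add i: window [i] (1 distinct), len 1
add s: window [i, s] (2 distinct), len 2
add s: window [i, s, s] (2 distinct), len 3
add s: window [i, s, s, s] (2 distinct), len 4
add i: window [i, s, s, s, i] (2 distinct), len 5
add s: window [i, s, s, s, i, s] (2 distinct), len 6
add i: window [i, s, s, s, i, s, i] (2 distinct), len 7
add i: window [i, s, s, s, i, s, i, i] (2 distinct), len 8
add s: window [i, s, s, s, i, s, i, i, s] (2 distinct), len 9
add j: window [s, j] (2 distinct), len 2
add j: window [s, j, j] (2 distinct), len 3
Longest length with ≤2 distinct: 9.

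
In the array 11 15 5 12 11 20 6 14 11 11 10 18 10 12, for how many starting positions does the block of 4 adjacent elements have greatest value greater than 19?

[11, 15, 5, 12] → max 15
[15, 5, 12, 11] → max 15
[5, 12, 11, 20] → max 20  > 19 ✓
[12, 11, 20, 6] → max 20  > 19 ✓
[11, 20, 6, 14] → max 20  > 19 ✓
[20, 6, 14, 11] → max 20  > 19 ✓
[6, 14, 11, 11] → max 14
[14, 11, 11, 10] → max 14
[11, 11, 10, 18] → max 18
[11, 10, 18, 10] → max 18
[10, 18, 10, 12] → max 18
4 windows satisfy the condition.

4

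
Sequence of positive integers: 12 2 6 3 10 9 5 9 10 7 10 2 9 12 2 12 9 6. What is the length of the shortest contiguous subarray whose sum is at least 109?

14

add 12: running sum 12 < 109
add 2: running sum 14 < 109
add 6: running sum 20 < 109
add 3: running sum 23 < 109
add 10: running sum 33 < 109
add 9: running sum 42 < 109
add 5: running sum 47 < 109
add 9: running sum 56 < 109
add 10: running sum 66 < 109
add 7: running sum 73 < 109
add 10: running sum 83 < 109
add 2: running sum 85 < 109
add 9: running sum 94 < 109
add 12: running sum 106 < 109
add 2: running sum 108 < 109
add 12: shortest ending here [12, 2, 6, 3, 10, 9, 5, 9, 10, 7, 10, 2, 9, 12, 2, 12] sum 120, len 16
add 9: shortest ending here [3, 10, 9, 5, 9, 10, 7, 10, 2, 9, 12, 2, 12, 9] sum 109, len 14
add 6: shortest ending here [10, 9, 5, 9, 10, 7, 10, 2, 9, 12, 2, 12, 9, 6] sum 112, len 14
Shortest qualifying length: 14.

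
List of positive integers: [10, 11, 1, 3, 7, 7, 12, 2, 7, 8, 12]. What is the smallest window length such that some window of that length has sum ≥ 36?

add 10: running sum 10 < 36
add 11: running sum 21 < 36
add 1: running sum 22 < 36
add 3: running sum 25 < 36
add 7: running sum 32 < 36
end 5: [10, 11, 1, 3, 7, 7] sum 39, len 6
end 6: [11, 1, 3, 7, 7, 12] sum 41, len 6
end 7: [11, 1, 3, 7, 7, 12, 2] sum 43, len 7
end 8: [3, 7, 7, 12, 2, 7] sum 38, len 6
end 9: [7, 12, 2, 7, 8] sum 36, len 5
end 10: [12, 2, 7, 8, 12] sum 41, len 5
Shortest qualifying length: 5.

5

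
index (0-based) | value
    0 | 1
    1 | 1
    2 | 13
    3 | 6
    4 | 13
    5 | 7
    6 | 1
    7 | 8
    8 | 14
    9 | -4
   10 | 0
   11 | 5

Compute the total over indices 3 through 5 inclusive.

Elements at indices 3..5: 6, 13, 7
sum(6, 13, 7) = 26

26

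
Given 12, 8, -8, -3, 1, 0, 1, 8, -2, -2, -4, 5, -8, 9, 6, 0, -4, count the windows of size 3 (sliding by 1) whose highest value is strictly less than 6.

12 8 -8 → max 12
8 -8 -3 → max 8
-8 -3 1 → max 1  < 6 ✓
-3 1 0 → max 1  < 6 ✓
1 0 1 → max 1  < 6 ✓
0 1 8 → max 8
1 8 -2 → max 8
8 -2 -2 → max 8
-2 -2 -4 → max -2  < 6 ✓
-2 -4 5 → max 5  < 6 ✓
-4 5 -8 → max 5  < 6 ✓
5 -8 9 → max 9
-8 9 6 → max 9
9 6 0 → max 9
6 0 -4 → max 6
6 windows satisfy the condition.

6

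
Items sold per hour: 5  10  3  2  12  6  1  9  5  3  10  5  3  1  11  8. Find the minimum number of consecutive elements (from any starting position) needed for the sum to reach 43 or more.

Extend right; whenever the sum reaches 43, record the length and shrink from the left:
add 5: running sum 5 < 43
add 10: running sum 15 < 43
add 3: running sum 18 < 43
add 2: running sum 20 < 43
add 12: running sum 32 < 43
add 6: running sum 38 < 43
add 1: running sum 39 < 43
add 9: shortest ending here [10, 3, 2, 12, 6, 1, 9] sum 43, len 7
add 5: shortest ending here [10, 3, 2, 12, 6, 1, 9, 5] sum 48, len 8
add 3: shortest ending here [10, 3, 2, 12, 6, 1, 9, 5, 3] sum 51, len 9
add 10: shortest ending here [12, 6, 1, 9, 5, 3, 10] sum 46, len 7
add 5: shortest ending here [12, 6, 1, 9, 5, 3, 10, 5] sum 51, len 8
add 3: shortest ending here [12, 6, 1, 9, 5, 3, 10, 5, 3] sum 54, len 9
add 1: shortest ending here [6, 1, 9, 5, 3, 10, 5, 3, 1] sum 43, len 9
add 11: shortest ending here [9, 5, 3, 10, 5, 3, 1, 11] sum 47, len 8
add 8: shortest ending here [5, 3, 10, 5, 3, 1, 11, 8] sum 46, len 8
Shortest qualifying length: 7.

7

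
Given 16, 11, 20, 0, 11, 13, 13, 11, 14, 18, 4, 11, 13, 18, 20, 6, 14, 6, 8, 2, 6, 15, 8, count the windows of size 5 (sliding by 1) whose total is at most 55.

7

(16, 11, 20, 0, 11) → sum 58
(11, 20, 0, 11, 13) → sum 55  ≤ 55 ✓
(20, 0, 11, 13, 13) → sum 57
(0, 11, 13, 13, 11) → sum 48  ≤ 55 ✓
(11, 13, 13, 11, 14) → sum 62
(13, 13, 11, 14, 18) → sum 69
(13, 11, 14, 18, 4) → sum 60
(11, 14, 18, 4, 11) → sum 58
(14, 18, 4, 11, 13) → sum 60
(18, 4, 11, 13, 18) → sum 64
(4, 11, 13, 18, 20) → sum 66
(11, 13, 18, 20, 6) → sum 68
(13, 18, 20, 6, 14) → sum 71
(18, 20, 6, 14, 6) → sum 64
(20, 6, 14, 6, 8) → sum 54  ≤ 55 ✓
(6, 14, 6, 8, 2) → sum 36  ≤ 55 ✓
(14, 6, 8, 2, 6) → sum 36  ≤ 55 ✓
(6, 8, 2, 6, 15) → sum 37  ≤ 55 ✓
(8, 2, 6, 15, 8) → sum 39  ≤ 55 ✓
7 windows satisfy the condition.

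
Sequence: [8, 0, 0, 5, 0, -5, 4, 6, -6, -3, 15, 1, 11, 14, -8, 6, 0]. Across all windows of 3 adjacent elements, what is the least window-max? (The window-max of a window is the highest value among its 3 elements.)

8 0 0 → max 8
0 0 5 → max 5
0 5 0 → max 5
5 0 -5 → max 5
0 -5 4 → max 4
-5 4 6 → max 6
4 6 -6 → max 6
6 -6 -3 → max 6
-6 -3 15 → max 15
-3 15 1 → max 15
15 1 11 → max 15
1 11 14 → max 14
11 14 -8 → max 14
14 -8 6 → max 14
-8 6 0 → max 6
Least of these is 4.

4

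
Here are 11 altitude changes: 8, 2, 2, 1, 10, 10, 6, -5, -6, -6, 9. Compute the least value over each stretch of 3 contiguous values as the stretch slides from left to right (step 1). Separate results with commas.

[8, 2, 2] → min 2
[2, 2, 1] → min 1
[2, 1, 10] → min 1
[1, 10, 10] → min 1
[10, 10, 6] → min 6
[10, 6, -5] → min -5
[6, -5, -6] → min -6
[-5, -6, -6] → min -6
[-6, -6, 9] → min -6

2, 1, 1, 1, 6, -5, -6, -6, -6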